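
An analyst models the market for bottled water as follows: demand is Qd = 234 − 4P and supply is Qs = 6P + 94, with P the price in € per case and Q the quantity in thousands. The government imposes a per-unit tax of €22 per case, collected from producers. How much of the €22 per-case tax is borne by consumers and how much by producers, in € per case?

Consumers bear €13.2 per case; producers bear €8.8 per case.

Before the tax: set 234 − 4P = 6P + 94 → P* = €14, Q* = 178.
With the tax collected from producers, supply shifts: Qs = 6(P − 22) + 94.
Solving gives Q = 125.2 with consumers paying €27.2 and producers receiving €5.2 (the €22 wedge).
Burden on consumers: €13.2; on producers: €8.8. (They sum to €22.)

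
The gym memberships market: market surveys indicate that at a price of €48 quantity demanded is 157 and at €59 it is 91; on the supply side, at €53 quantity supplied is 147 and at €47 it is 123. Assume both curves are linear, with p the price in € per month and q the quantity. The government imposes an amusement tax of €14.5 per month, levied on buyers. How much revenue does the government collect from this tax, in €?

Tax revenue = €1510.9.

Demand slope: (91 − 157)/(59 − 48) = -6, so qd = 445 − 6p.
Supply slope: (123 − 147)/(47 − 53) = 4, so qs = 4p − 65.
Without the tax, 445 − 6p = 4p − 65 gives 10p = 510, so p* = €51 and q* = 139.
With the tax collected from buyers, demand (in seller-price terms) shifts: qd = 445 − 6(p + 14.5).
New equilibrium: buyers pay €56.8, sellers receive €42.3, q = 104.2. (Wedge: pb − ps = 14.5.)
Revenue = t · Q = 14.5 · 104.2 = €1510.9.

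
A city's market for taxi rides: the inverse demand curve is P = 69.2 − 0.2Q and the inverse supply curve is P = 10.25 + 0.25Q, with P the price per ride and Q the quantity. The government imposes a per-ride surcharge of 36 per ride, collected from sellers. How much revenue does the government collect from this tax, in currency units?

Tax revenue = 1836.

Inverting to Q(P) form: Qd = 346 − 5P; Qs = 4P − 41.
Without the tax, 346 − 5P = 4P − 41 gives 9P = 387, so P* = 43 and Q* = 131.
With the tax collected from sellers, supply shifts: Qs = 4(P − 36) − 41.
New equilibrium: consumers pay 59, sellers receive 23, Q = 51. (Wedge: Pb − Ps = 36.)
Revenue = t · Q = 36 · 51 = 1836.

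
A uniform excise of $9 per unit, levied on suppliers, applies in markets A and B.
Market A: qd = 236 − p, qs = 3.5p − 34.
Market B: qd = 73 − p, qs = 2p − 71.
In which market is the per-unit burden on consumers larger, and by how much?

Market A: pre-tax p* = $60, q* = 176; post-tax q = 169; per-unit burden on consumers = $7.
Market B: pre-tax p* = $48, q* = 25; post-tax q = 19; per-unit burden on consumers = $6.
Difference: $7 vs $6 → market A is larger by $1.

Market A, by $1.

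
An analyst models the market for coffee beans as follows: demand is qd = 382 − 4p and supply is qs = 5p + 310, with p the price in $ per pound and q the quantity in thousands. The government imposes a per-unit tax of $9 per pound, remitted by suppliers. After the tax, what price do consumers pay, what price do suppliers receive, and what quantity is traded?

Consumers pay $13; suppliers receive $4; quantity = 330.

Before the tax: set 382 − 4p = 5p + 310 → p* = $8, q* = 350.
With the tax collected from suppliers, supply shifts: qs = 5(p − 9) + 310.
New equilibrium: consumers pay $13, suppliers receive $4, q = 330. (Wedge: pb − ps = 9.)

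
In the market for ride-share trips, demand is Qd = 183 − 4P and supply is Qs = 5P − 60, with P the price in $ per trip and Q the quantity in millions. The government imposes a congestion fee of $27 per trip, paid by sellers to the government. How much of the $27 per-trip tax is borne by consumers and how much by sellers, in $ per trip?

Before the tax: set 183 − 4P = 5P − 60 → P* = $27, Q* = 75.
With the tax collected from sellers, supply shifts: Qs = 5(P − 27) − 60.
Solving gives Q = 15 with consumers paying $42 and sellers receiving $15 (the $27 wedge).
Burden on consumers: $15; on sellers: $12. (They sum to $27.)
The less price-elastic side of the market bears the larger share of a per-unit tax.

Consumers bear $15 per trip; sellers bear $12 per trip.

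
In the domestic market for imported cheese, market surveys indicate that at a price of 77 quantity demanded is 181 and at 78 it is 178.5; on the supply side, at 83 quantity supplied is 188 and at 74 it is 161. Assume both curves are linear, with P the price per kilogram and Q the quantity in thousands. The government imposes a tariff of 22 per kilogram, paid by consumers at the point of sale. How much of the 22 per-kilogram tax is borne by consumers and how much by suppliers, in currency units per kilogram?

Demand slope: (178.5 − 181)/(78 − 77) = -2.5, so Qd = 373.5 − 2.5P.
Supply slope: (161 − 188)/(74 − 83) = 3, so Qs = 3P − 61.
Without the tax, 373.5 − 2.5P = 3P − 61 gives 5.5P = 434.5, so P* = 79 and Q* = 176.
With the tax collected from consumers, demand (in seller-price terms) shifts: Qd = 373.5 − 2.5(P + 22).
New equilibrium: consumers pay 91, suppliers receive 69, Q = 146. (Wedge: Pb − Ps = 22.)
Burden on consumers: 12; on suppliers: 10. (They sum to 22.)

Consumers bear 12 per kilogram; suppliers bear 10 per kilogram.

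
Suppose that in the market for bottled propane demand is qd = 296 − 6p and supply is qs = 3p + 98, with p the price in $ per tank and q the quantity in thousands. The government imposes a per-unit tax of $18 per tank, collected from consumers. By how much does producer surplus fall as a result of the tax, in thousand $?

Producer surplus falls by $1752 thousand.

Without the tax, 296 − 6p = 3p + 98 gives 9p = 198, so p* = $22 and q* = 164.
With the tax collected from consumers, demand (in seller-price terms) shifts: qd = 296 − 6(p + 18).
New equilibrium: consumers pay $28, producers receive $10, q = 128. (Wedge: pb − ps = 18.)
ΔPS is the trapezoid between Q = 128 and Q = 164 of height $12: ½ · (164 + 128) · 12 = $1752.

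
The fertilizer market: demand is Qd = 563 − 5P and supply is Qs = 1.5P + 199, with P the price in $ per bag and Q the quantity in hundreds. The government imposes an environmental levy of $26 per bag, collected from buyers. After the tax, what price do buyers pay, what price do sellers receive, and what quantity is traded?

Buyers pay $62; sellers receive $36; quantity = 253.

Without the tax, 563 − 5P = 1.5P + 199 gives 6.5P = 364, so P* = $56 and Q* = 283.
With the tax collected from buyers, demand (in seller-price terms) shifts: Qd = 563 − 5(P + 26).
Solving gives Q = 253 with buyers paying $62 and sellers receiving $36 (the $26 wedge).
The less price-elastic side of the market bears the larger share of a per-unit tax.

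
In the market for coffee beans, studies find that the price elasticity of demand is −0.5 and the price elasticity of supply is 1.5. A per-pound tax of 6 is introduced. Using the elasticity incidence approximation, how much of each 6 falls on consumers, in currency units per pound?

Consumers bear ≈ 4.5 per pound.

Incidence ratio: consumers' share ≈ εs / (εs + |εd|) = 1.5 / (1.5 + 0.5) = 0.75.
So consumers bear ≈ 0.75 × 6 = 4.5; sellers bear 1.5.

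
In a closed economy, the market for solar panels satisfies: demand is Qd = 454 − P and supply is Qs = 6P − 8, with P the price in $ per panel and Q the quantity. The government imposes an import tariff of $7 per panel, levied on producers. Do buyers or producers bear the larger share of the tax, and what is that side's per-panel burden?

Before the tax: set 454 − P = 6P − 8 → P* = $66, Q* = 388.
With the tax collected from producers, supply shifts: Qs = 6(P − 7) − 8.
New equilibrium: buyers pay $72, producers receive $65, Q = 382. (Wedge: Pb − Ps = 7.)
Per-panel burden: buyers $6, producers $1.
Buyers take the larger share because demand is less price-elastic here (demand slope 1 vs supply slope 6).

Buyers bear the larger share: $6 per panel.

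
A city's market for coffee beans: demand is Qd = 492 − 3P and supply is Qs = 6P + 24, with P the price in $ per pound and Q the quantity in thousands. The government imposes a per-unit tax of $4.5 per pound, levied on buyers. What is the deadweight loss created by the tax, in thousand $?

Deadweight loss = $20.25 thousand.

Before the tax: set 492 − 3P = 6P + 24 → P* = $52, Q* = 336.
With the tax collected from buyers, demand (in seller-price terms) shifts: Qd = 492 − 3(P + 4.5).
New equilibrium: buyers pay $55, sellers receive $50.5, Q = 327. (Wedge: Pb − Ps = 4.5.)
Quantity falls by |ΔQ| = |336 − 327| = 9.
DWL = ½ · t · |ΔQ| = ½ · 4.5 · 9 = $20.25.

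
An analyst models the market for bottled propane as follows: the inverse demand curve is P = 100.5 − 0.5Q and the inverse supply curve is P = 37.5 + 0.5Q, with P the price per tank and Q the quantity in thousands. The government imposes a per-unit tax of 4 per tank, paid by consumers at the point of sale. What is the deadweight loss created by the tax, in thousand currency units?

Deadweight loss = 8 thousand.

Inverting to Q(P) form: Qd = 201 − 2P; Qs = 2P − 75.
Before the tax: set 201 − 2P = 2P − 75 → P* = 69, Q* = 63.
With the tax collected from consumers, demand (in seller-price terms) shifts: Qd = 201 − 2(P + 4).
Solving gives Q = 59 with consumers paying 71 and sellers receiving 67 (the 4 wedge).
Quantity falls by |ΔQ| = |63 − 59| = 4.
DWL = ½ · t · |ΔQ| = ½ · 4 · 4 = 8.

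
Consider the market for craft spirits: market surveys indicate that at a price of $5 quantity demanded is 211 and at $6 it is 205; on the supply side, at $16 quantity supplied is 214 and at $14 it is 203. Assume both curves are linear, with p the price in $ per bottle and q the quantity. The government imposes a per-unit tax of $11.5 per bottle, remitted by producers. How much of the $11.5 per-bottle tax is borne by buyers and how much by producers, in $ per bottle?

Demand slope: (205 − 211)/(6 − 5) = -6, so qd = 241 − 6p.
Supply slope: (203 − 214)/(14 − 16) = 5.5, so qs = 5.5p + 126.
Before the tax: set 241 − 6p = 5.5p + 126 → p* = $10, q* = 181.
With the tax collected from producers, supply shifts: qs = 5.5(p − 11.5) + 126.
Solving gives q = 148 with buyers paying $15.5 and producers receiving $4 (the $11.5 wedge).
Burden on buyers: $5.5; on producers: $6. (They sum to $11.5.)
The less price-elastic side of the market bears the larger share of a per-unit tax.

Buyers bear $5.5 per bottle; producers bear $6 per bottle.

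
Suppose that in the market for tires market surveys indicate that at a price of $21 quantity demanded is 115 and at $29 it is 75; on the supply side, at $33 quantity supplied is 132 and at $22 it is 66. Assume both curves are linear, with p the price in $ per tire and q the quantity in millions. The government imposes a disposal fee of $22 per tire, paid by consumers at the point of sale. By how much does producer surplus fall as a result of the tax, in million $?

Producer surplus falls by $600 million.

Demand slope: (75 − 115)/(29 − 21) = -5, so qd = 220 − 5p.
Supply slope: (66 − 132)/(22 − 33) = 6, so qs = 6p − 66.
Before the tax: set 220 − 5p = 6p − 66 → p* = $26, q* = 90.
With the tax collected from consumers, demand (in seller-price terms) shifts: qd = 220 − 5(p + 22).
New equilibrium: consumers pay $38, sellers receive $16, q = 30. (Wedge: pb − ps = 22.)
ΔPS is the trapezoid between Q = 30 and Q = 90 of height $10: ½ · (90 + 30) · 10 = $600.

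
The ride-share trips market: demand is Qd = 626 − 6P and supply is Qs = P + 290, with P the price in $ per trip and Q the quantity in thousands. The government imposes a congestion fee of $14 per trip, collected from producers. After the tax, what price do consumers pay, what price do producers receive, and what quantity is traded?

Consumers pay $50; producers receive $36; quantity = 326.

Before the tax: set 626 − 6P = P + 290 → P* = $48, Q* = 338.
With the tax collected from producers, supply shifts: Qs = (P − 14) + 290.
Solving gives Q = 326 with consumers paying $50 and producers receiving $36 (the $14 wedge).
The less price-elastic side of the market bears the larger share of a per-unit tax.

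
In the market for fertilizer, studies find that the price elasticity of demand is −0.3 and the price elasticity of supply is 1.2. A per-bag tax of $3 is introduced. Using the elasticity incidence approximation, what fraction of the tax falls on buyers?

Buyers' share ≈ 0.8.

Incidence ratio: buyers' share ≈ εs / (εs + |εd|) = 1.2 / (1.2 + 0.3) = 0.8.
Supply is the more elastic side, so buyers bear the larger share.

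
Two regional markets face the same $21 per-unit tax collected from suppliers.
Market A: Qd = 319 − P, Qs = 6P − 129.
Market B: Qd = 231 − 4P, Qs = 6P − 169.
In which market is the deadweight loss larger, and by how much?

Market B, by $340.2.

Market A: pre-tax P* = $64, Q* = 255; post-tax Q = 237; deadweight loss = $189.
Market B: pre-tax P* = $40, Q* = 71; post-tax Q = 20.6; deadweight loss = $529.2.
Difference: $189 vs $529.2 → market B is larger by $340.2.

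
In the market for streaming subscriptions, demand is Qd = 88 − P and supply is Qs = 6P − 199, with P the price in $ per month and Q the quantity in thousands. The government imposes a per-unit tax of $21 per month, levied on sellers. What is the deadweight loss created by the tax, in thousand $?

Deadweight loss = $189 thousand.

Before the tax: set 88 − P = 6P − 199 → P* = $41, Q* = 47.
With the tax collected from sellers, supply shifts: Qs = 6(P − 21) − 199.
Solving gives Q = 29 with consumers paying $59 and sellers receiving $38 (the $21 wedge).
Quantity falls by |ΔQ| = |47 − 29| = 18.
DWL = ½ · t · |ΔQ| = ½ · 21 · 18 = $189.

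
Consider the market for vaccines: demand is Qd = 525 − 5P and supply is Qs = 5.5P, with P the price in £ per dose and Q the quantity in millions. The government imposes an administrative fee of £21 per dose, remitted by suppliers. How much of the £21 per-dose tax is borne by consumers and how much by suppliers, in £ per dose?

Without the tax, 525 − 5P = 5.5P gives 10.5P = 525, so P* = £50 and Q* = 275.
With the tax collected from suppliers, supply shifts: Qs = 5.5(P − 21).
Solving gives Q = 220 with consumers paying £61 and suppliers receiving £40 (the £21 wedge).
Burden on consumers: £11; on suppliers: £10. (They sum to £21.)

Consumers bear £11 per dose; suppliers bear £10 per dose.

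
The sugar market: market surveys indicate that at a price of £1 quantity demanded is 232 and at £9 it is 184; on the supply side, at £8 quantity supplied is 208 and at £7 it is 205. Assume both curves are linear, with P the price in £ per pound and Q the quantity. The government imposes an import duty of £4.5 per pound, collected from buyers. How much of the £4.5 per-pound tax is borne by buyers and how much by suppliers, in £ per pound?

Demand slope: (184 − 232)/(9 − 1) = -6, so Qd = 238 − 6P.
Supply slope: (205 − 208)/(7 − 8) = 3, so Qs = 3P + 184.
Before the tax: set 238 − 6P = 3P + 184 → P* = £6, Q* = 202.
With the tax collected from buyers, demand (in seller-price terms) shifts: Qd = 238 − 6(P + 4.5).
New equilibrium: buyers pay £7.5, suppliers receive £3, Q = 193. (Wedge: Pb − Ps = 4.5.)
Burden on buyers: £1.5; on suppliers: £3. (They sum to £4.5.)
The less price-elastic side of the market bears the larger share of a per-unit tax.

Buyers bear £1.5 per pound; suppliers bear £3 per pound.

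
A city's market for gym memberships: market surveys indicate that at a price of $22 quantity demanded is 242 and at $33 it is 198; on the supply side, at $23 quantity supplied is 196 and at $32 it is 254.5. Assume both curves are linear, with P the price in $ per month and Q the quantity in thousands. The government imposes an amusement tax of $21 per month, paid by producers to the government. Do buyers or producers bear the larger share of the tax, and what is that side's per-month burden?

Buyers bear the larger share: $13 per month.

Demand slope: (198 − 242)/(33 − 22) = -4, so Qd = 330 − 4P.
Supply slope: (254.5 − 196)/(32 − 23) = 6.5, so Qs = 6.5P + 46.5.
Without the tax, 330 − 4P = 6.5P + 46.5 gives 10.5P = 283.5, so P* = $27 and Q* = 222.
With the tax collected from producers, supply shifts: Qs = 6.5(P − 21) + 46.5.
New equilibrium: buyers pay $40, producers receive $19, Q = 170. (Wedge: Pb − Ps = 21.)
Per-month burden: buyers $13, producers $8.
Buyers take the larger share because demand is less price-elastic here (demand slope 4 vs supply slope 6.5).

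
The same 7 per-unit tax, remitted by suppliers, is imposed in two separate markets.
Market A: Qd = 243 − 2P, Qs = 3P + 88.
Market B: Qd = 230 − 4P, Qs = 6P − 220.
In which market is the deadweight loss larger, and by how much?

Market B, by 29.4.

Market A: pre-tax P* = 31, Q* = 181; post-tax Q = 172.6; deadweight loss = 29.4.
Market B: pre-tax P* = 45, Q* = 50; post-tax Q = 33.2; deadweight loss = 58.8.
Difference: 29.4 vs 58.8 → market B is larger by 29.4.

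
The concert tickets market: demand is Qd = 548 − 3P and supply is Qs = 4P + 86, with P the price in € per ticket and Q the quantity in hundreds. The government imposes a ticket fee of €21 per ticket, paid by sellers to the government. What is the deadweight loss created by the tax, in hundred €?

Without the tax, 548 − 3P = 4P + 86 gives 7P = 462, so P* = €66 and Q* = 350.
With the tax collected from sellers, supply shifts: Qs = 4(P − 21) + 86.
New equilibrium: consumers pay €78, sellers receive €57, Q = 314. (Wedge: Pb − Ps = 21.)
Quantity falls by |ΔQ| = |350 − 314| = 36.
DWL = ½ · t · |ΔQ| = ½ · 21 · 36 = €378.

Deadweight loss = €378 hundred.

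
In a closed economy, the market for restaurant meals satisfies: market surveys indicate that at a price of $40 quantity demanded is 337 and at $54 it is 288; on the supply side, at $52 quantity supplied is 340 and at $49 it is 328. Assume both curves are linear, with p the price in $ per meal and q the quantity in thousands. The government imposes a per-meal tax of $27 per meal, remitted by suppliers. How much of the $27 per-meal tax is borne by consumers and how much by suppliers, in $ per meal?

Consumers bear $14.4 per meal; suppliers bear $12.6 per meal.

Demand slope: (288 − 337)/(54 − 40) = -3.5, so qd = 477 − 3.5p.
Supply slope: (328 − 340)/(49 − 52) = 4, so qs = 4p + 132.
Before the tax: set 477 − 3.5p = 4p + 132 → p* = $46, q* = 316.
With the tax collected from suppliers, supply shifts: qs = 4(p − 27) + 132.
New equilibrium: consumers pay $60.4, suppliers receive $33.4, q = 265.6. (Wedge: pb − ps = 27.)
Burden on consumers: $14.4; on suppliers: $12.6. (They sum to $27.)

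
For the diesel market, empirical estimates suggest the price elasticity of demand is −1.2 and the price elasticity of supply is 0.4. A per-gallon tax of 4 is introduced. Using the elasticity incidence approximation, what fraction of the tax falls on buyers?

Buyers' share ≈ 0.25.

Incidence ratio: buyers' share ≈ εs / (εs + |εd|) = 0.4 / (0.4 + 1.2) = 0.25.
Supply is the less elastic side, so buyers bear the smaller share.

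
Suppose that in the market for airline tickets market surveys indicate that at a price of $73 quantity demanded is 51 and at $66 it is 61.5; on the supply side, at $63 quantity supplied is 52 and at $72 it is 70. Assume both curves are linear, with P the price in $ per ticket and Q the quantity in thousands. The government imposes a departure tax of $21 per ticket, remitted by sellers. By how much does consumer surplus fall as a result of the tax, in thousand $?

Demand slope: (61.5 − 51)/(66 − 73) = -1.5, so Qd = 160.5 − 1.5P.
Supply slope: (70 − 52)/(72 − 63) = 2, so Qs = 2P − 74.
Without the tax, 160.5 − 1.5P = 2P − 74 gives 3.5P = 234.5, so P* = $67 and Q* = 60.
With the tax collected from sellers, supply shifts: Qs = 2(P − 21) − 74.
Solving gives Q = 42 with buyers paying $79 and sellers receiving $58 (the $21 wedge).
ΔCS is the trapezoid between Q = 42 and Q = 60 of height $12: ½ · (60 + 42) · 12 = $612.

Consumer surplus falls by $612 thousand.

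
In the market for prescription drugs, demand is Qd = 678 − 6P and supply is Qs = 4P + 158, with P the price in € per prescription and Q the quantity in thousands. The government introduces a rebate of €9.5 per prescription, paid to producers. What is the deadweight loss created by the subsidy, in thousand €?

Deadweight loss = €108.3 thousand.

Without the subsidy, 678 − 6P = 4P + 158 gives 10P = 520, so P* = €52 and Q* = 366.
With a per-unit subsidy paid to producers, each receives P + 9.5 per unit sold, so supply becomes Qs = 4(P + 9.5) + 158.
Solving gives Q = 388.8 with consumers paying €48.2 and producers receiving €57.7 (the €9.5 wedge).
Quantity rises by |ΔQ| = |366 − 388.8| = 22.8.
DWL = ½ · t · |ΔQ| = ½ · 9.5 · 22.8 = €108.3.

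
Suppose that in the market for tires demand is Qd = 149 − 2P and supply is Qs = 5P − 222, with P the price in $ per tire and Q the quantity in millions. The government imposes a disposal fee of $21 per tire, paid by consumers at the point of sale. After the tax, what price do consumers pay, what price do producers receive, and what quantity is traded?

Consumers pay $68; producers receive $47; quantity = 13.

Without the tax, 149 − 2P = 5P − 222 gives 7P = 371, so P* = $53 and Q* = 43.
With the tax collected from consumers, demand (in seller-price terms) shifts: Qd = 149 − 2(P + 21).
Solving gives Q = 13 with consumers paying $68 and producers receiving $47 (the $21 wedge).
The less price-elastic side of the market bears the larger share of a per-unit tax.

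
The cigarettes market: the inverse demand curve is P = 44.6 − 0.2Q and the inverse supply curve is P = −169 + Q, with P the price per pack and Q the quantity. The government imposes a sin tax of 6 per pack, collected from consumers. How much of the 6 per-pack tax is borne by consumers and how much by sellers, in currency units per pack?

Rewrite in direct form: Qd = 223 − 5P and Qs = P + 169.
Without the tax, 223 − 5P = P + 169 gives 6P = 54, so P* = 9 and Q* = 178.
With the tax collected from consumers, demand (in seller-price terms) shifts: Qd = 223 − 5(P + 6).
New equilibrium: consumers pay 10, sellers receive 4, Q = 173. (Wedge: Pb − Ps = 6.)
Burden on consumers: 1; on sellers: 5. (They sum to 6.)
The less price-elastic side of the market bears the larger share of a per-unit tax.

Consumers bear 1 per pack; sellers bear 5 per pack.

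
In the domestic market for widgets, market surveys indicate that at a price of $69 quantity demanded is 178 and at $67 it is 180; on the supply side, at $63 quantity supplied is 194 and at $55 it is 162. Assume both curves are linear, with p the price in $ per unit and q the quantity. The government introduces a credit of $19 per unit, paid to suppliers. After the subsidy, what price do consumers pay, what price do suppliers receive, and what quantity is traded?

Consumers pay $45.8; suppliers receive $64.8; quantity = 201.2.

Demand slope: (180 − 178)/(67 − 69) = -1, so qd = 247 − p.
Supply slope: (162 − 194)/(55 − 63) = 4, so qs = 4p − 58.
Without the subsidy, 247 − p = 4p − 58 gives 5p = 305, so p* = $61 and q* = 186.
With a per-unit subsidy paid to suppliers, each receives p + 19 per unit sold, so supply becomes qs = 4(p + 19) − 58.
New equilibrium: consumers pay $45.8, suppliers receive $64.8, q = 201.2. (Wedge: pb − ps = −19.)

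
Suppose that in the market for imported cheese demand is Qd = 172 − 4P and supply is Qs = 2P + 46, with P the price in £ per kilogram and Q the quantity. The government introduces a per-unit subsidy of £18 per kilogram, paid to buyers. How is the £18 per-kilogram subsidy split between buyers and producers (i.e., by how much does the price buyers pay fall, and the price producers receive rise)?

Buyers gain £6 per kilogram; producers gain £12 per kilogram.

Before the subsidy: set 172 − 4P = 2P + 46 → P* = £21, Q* = 88.
With a per-unit subsidy paid to buyers, each effectively pays P − 18, so demand becomes Qd = 172 − 4(P − 18).
New equilibrium: buyers pay £15, producers receive £33, Q = 112. (Wedge: Pb − Ps = −18.)
Gain to buyers: £6; to producers: £12. (They sum to £18.)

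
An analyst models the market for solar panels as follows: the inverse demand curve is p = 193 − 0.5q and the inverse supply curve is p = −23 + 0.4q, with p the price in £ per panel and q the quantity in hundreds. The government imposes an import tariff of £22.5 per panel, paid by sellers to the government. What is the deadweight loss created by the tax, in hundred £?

Inverting to q(p) form: qd = 386 − 2p; qs = 2.5p + 57.5.
Before the tax: set 386 − 2p = 2.5p + 57.5 → p* = £73, q* = 240.
With the tax collected from sellers, supply shifts: qs = 2.5(p − 22.5) + 57.5.
Solving gives q = 215 with buyers paying £85.5 and sellers receiving £63 (the £22.5 wedge).
Quantity falls by |ΔQ| = |240 − 215| = 25.
DWL = ½ · t · |ΔQ| = ½ · 22.5 · 25 = £281.25.

Deadweight loss = £281.25 hundred.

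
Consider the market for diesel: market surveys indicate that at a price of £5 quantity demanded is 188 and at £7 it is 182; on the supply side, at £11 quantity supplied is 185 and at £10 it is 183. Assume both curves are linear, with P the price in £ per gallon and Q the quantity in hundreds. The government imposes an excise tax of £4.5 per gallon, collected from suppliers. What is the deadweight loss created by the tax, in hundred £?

Deadweight loss = £12.15 hundred.

Demand slope: (182 − 188)/(7 − 5) = -3, so Qd = 203 − 3P.
Supply slope: (183 − 185)/(10 − 11) = 2, so Qs = 2P + 163.
Without the tax, 203 − 3P = 2P + 163 gives 5P = 40, so P* = £8 and Q* = 179.
With the tax collected from suppliers, supply shifts: Qs = 2(P − 4.5) + 163.
Solving gives Q = 173.6 with buyers paying £9.8 and suppliers receiving £5.3 (the £4.5 wedge).
Quantity falls by |ΔQ| = |179 − 173.6| = 5.4.
DWL = ½ · t · |ΔQ| = ½ · 4.5 · 5.4 = £12.15.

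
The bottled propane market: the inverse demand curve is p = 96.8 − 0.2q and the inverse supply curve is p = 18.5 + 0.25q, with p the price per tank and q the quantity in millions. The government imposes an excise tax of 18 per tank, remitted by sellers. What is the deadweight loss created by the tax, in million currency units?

Inverting to q(p) form: qd = 484 − 5p; qs = 4p − 74.
Without the tax, 484 − 5p = 4p − 74 gives 9p = 558, so p* = 62 and q* = 174.
With the tax collected from sellers, supply shifts: qs = 4(p − 18) − 74.
New equilibrium: buyers pay 70, sellers receive 52, q = 134. (Wedge: pb − ps = 18.)
Quantity falls by |ΔQ| = |174 − 134| = 40.
DWL = ½ · t · |ΔQ| = ½ · 18 · 40 = 360.

Deadweight loss = 360 million.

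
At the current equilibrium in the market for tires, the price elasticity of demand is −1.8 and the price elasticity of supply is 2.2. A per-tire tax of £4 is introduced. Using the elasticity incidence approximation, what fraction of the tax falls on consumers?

Consumers' share ≈ 0.55.

Incidence ratio: consumers' share ≈ εs / (εs + |εd|) = 2.2 / (2.2 + 1.8) = 0.55.
Supply is the more elastic side, so consumers bear the larger share.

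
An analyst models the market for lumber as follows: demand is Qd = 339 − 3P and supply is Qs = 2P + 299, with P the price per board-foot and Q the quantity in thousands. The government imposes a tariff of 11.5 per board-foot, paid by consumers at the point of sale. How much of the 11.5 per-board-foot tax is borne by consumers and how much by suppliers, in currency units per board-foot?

Before the tax: set 339 − 3P = 2P + 299 → P* = 8, Q* = 315.
With the tax collected from consumers, demand (in seller-price terms) shifts: Qd = 339 − 3(P + 11.5).
Solving gives Q = 301.2 with consumers paying 12.6 and suppliers receiving 1.1 (the 11.5 wedge).
Burden on consumers: 4.6; on suppliers: 6.9. (They sum to 11.5.)
The less price-elastic side of the market bears the larger share of a per-unit tax.

Consumers bear 4.6 per board-foot; suppliers bear 6.9 per board-foot.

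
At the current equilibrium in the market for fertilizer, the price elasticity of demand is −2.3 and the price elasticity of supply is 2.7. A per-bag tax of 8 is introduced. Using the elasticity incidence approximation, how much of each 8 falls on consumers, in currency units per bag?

Incidence ratio: consumers' share ≈ εs / (εs + |εd|) = 2.7 / (2.7 + 2.3) = 0.54.
So consumers bear ≈ 0.54 × 8 = 4.32; producers bear 3.68.

Consumers bear ≈ 4.32 per bag.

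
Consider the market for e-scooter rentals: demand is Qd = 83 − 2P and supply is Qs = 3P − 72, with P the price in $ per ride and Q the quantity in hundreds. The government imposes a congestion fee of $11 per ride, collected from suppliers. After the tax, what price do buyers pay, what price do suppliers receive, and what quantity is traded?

Buyers pay $37.6; suppliers receive $26.6; quantity = 7.8.

Before the tax: set 83 − 2P = 3P − 72 → P* = $31, Q* = 21.
With the tax collected from suppliers, supply shifts: Qs = 3(P − 11) − 72.
Solving gives Q = 7.8 with buyers paying $37.6 and suppliers receiving $26.6 (the $11 wedge).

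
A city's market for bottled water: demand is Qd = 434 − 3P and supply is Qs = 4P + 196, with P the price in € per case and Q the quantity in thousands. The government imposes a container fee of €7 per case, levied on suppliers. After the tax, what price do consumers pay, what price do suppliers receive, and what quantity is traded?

Consumers pay €38; suppliers receive €31; quantity = 320.

Before the tax: set 434 − 3P = 4P + 196 → P* = €34, Q* = 332.
With the tax collected from suppliers, supply shifts: Qs = 4(P − 7) + 196.
Solving gives Q = 320 with consumers paying €38 and suppliers receiving €31 (the €7 wedge).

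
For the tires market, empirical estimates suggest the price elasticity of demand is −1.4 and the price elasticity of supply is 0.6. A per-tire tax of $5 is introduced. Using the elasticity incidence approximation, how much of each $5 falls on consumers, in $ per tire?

Incidence ratio: consumers' share ≈ εs / (εs + |εd|) = 0.6 / (0.6 + 1.4) = 0.3.
So consumers bear ≈ 0.3 × $5 = $1.5; producers bear $3.5.

Consumers bear ≈ $1.5 per tire.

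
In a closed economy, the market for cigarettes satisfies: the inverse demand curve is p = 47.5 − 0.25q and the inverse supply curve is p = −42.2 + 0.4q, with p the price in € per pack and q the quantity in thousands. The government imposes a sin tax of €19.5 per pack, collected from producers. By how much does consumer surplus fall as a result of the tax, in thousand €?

Inverting to q(p) form: qd = 190 − 4p; qs = 2.5p + 105.5.
Without the tax, 190 − 4p = 2.5p + 105.5 gives 6.5p = 84.5, so p* = €13 and q* = 138.
With the tax collected from producers, supply shifts: qs = 2.5(p − 19.5) + 105.5.
New equilibrium: buyers pay €20.5, producers receive €1, q = 108. (Wedge: pb − ps = 19.5.)
ΔCS is the trapezoid between Q = 108 and Q = 138 of height €7.5: ½ · (138 + 108) · 7.5 = €922.5.

Consumer surplus falls by €922.5 thousand.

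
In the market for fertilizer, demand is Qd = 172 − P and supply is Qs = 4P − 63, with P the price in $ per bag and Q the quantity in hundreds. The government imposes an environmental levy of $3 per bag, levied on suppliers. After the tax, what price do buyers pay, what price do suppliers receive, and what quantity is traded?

Before the tax: set 172 − P = 4P − 63 → P* = $47, Q* = 125.
With the tax collected from suppliers, supply shifts: Qs = 4(P − 3) − 63.
New equilibrium: buyers pay $49.4, suppliers receive $46.4, Q = 122.6. (Wedge: Pb − Ps = 3.)
The less price-elastic side of the market bears the larger share of a per-unit tax.

Buyers pay $49.4; suppliers receive $46.4; quantity = 122.6.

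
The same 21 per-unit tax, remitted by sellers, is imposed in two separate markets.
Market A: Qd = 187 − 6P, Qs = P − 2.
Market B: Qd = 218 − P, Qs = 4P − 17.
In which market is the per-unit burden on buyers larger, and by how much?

Market B, by 13.8.

Market A: pre-tax P* = 27, Q* = 25; post-tax Q = 7; per-unit burden on buyers = 3.
Market B: pre-tax P* = 47, Q* = 171; post-tax Q = 154.2; per-unit burden on buyers = 16.8.
Difference: 3 vs 16.8 → market B is larger by 13.8.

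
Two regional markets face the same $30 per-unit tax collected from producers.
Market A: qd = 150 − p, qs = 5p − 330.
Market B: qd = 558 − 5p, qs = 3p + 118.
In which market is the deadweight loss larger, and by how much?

Market A: pre-tax p* = $80, q* = 70; post-tax q = 45; deadweight loss = $375.
Market B: pre-tax p* = $55, q* = 283; post-tax q = 226.75; deadweight loss = $843.75.
Difference: $375 vs $843.75 → market B is larger by $468.75.

Market B, by $468.75.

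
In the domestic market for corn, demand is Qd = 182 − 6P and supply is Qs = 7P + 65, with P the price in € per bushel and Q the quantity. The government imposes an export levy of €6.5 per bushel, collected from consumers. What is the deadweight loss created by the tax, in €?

Deadweight loss = €68.25.

Without the tax, 182 − 6P = 7P + 65 gives 13P = 117, so P* = €9 and Q* = 128.
With the tax collected from consumers, demand (in seller-price terms) shifts: Qd = 182 − 6(P + 6.5).
New equilibrium: consumers pay €12.5, producers receive €6, Q = 107. (Wedge: Pb − Ps = 6.5.)
Quantity falls by |ΔQ| = |128 − 107| = 21.
DWL = ½ · t · |ΔQ| = ½ · 6.5 · 21 = €68.25.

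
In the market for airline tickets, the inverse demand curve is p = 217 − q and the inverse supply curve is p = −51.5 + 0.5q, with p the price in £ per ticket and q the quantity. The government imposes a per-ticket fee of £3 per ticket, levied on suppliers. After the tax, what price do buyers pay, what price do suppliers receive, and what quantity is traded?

Buyers pay £40; suppliers receive £37; quantity = 177.

Rewrite in direct form: qd = 217 − p and qs = 2p + 103.
Without the tax, 217 − p = 2p + 103 gives 3p = 114, so p* = £38 and q* = 179.
With the tax collected from suppliers, supply shifts: qs = 2(p − 3) + 103.
New equilibrium: buyers pay £40, suppliers receive £37, q = 177. (Wedge: pb − ps = 3.)
The less price-elastic side of the market bears the larger share of a per-unit tax.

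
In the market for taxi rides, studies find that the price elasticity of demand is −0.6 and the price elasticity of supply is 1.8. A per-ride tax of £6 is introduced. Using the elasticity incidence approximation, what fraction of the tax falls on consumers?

Consumers' share ≈ 0.75.

Incidence ratio: consumers' share ≈ εs / (εs + |εd|) = 1.8 / (1.8 + 0.6) = 0.75.
Supply is the more elastic side, so consumers bear the larger share.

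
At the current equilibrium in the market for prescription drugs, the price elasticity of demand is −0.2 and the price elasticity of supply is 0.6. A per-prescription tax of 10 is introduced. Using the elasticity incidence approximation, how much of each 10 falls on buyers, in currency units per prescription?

Buyers bear ≈ 7.5 per prescription.

Incidence ratio: buyers' share ≈ εs / (εs + |εd|) = 0.6 / (0.6 + 0.2) = 0.75.
So buyers bear ≈ 0.75 × 10 = 7.5; producers bear 2.5.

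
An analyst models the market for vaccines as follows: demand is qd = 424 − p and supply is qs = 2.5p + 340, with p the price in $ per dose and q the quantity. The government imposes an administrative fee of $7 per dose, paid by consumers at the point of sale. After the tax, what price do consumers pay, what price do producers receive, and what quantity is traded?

Consumers pay $29; producers receive $22; quantity = 395.

Before the tax: set 424 − p = 2.5p + 340 → p* = $24, q* = 400.
With the tax collected from consumers, demand (in seller-price terms) shifts: qd = 424 − (p + 7).
Solving gives q = 395 with consumers paying $29 and producers receiving $22 (the $7 wedge).
The less price-elastic side of the market bears the larger share of a per-unit tax.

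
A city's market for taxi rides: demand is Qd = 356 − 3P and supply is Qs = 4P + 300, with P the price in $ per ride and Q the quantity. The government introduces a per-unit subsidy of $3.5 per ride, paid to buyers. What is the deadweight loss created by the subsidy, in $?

Deadweight loss = $10.5.

Before the subsidy: set 356 − 3P = 4P + 300 → P* = $8, Q* = 332.
With a per-unit subsidy paid to buyers, each effectively pays P − 3.5, so demand becomes Qd = 356 − 3(P − 3.5).
Solving gives Q = 338 with buyers paying $6 and sellers receiving $9.5 (the $3.5 wedge).
Quantity rises by |ΔQ| = |332 − 338| = 6.
DWL = ½ · t · |ΔQ| = ½ · 3.5 · 6 = $10.5.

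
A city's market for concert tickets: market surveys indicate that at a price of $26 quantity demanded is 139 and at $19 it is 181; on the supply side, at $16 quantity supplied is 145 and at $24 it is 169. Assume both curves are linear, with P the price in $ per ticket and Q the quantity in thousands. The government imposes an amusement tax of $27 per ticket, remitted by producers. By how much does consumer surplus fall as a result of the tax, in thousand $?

Demand slope: (181 − 139)/(19 − 26) = -6, so Qd = 295 − 6P.
Supply slope: (169 − 145)/(24 − 16) = 3, so Qs = 3P + 97.
Without the tax, 295 − 6P = 3P + 97 gives 9P = 198, so P* = $22 and Q* = 163.
With the tax collected from producers, supply shifts: Qs = 3(P − 27) + 97.
Solving gives Q = 109 with buyers paying $31 and producers receiving $4 (the $27 wedge).
ΔCS is the trapezoid between Q = 109 and Q = 163 of height $9: ½ · (163 + 109) · 9 = $1224.

Consumer surplus falls by $1224 thousand.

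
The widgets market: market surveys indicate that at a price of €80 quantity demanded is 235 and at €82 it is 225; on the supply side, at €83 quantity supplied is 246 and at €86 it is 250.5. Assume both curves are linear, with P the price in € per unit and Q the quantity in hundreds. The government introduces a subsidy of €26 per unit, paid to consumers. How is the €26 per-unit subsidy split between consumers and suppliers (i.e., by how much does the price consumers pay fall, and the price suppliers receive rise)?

Demand slope: (225 − 235)/(82 − 80) = -5, so Qd = 635 − 5P.
Supply slope: (250.5 − 246)/(86 − 83) = 1.5, so Qs = 1.5P + 121.5.
Without the subsidy, 635 − 5P = 1.5P + 121.5 gives 6.5P = 513.5, so P* = €79 and Q* = 240.
With a per-unit subsidy paid to consumers, each effectively pays P − 26, so demand becomes Qd = 635 − 5(P − 26).
New equilibrium: consumers pay €73, suppliers receive €99, Q = 270. (Wedge: Pb − Ps = −26.)
Gain to consumers: €6; to suppliers: €20. (They sum to €26.)

Consumers gain €6 per unit; suppliers gain €20 per unit.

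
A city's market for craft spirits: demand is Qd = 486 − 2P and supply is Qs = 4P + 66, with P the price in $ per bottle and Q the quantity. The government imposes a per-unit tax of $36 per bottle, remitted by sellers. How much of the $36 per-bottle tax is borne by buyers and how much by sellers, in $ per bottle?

Before the tax: set 486 − 2P = 4P + 66 → P* = $70, Q* = 346.
With the tax collected from sellers, supply shifts: Qs = 4(P − 36) + 66.
Solving gives Q = 298 with buyers paying $94 and sellers receiving $58 (the $36 wedge).
Burden on buyers: $24; on sellers: $12. (They sum to $36.)
The less price-elastic side of the market bears the larger share of a per-unit tax.

Buyers bear $24 per bottle; sellers bear $12 per bottle.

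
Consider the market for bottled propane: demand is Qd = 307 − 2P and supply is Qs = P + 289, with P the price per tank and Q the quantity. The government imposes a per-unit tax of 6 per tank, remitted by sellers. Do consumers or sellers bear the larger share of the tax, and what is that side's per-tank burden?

Before the tax: set 307 − 2P = P + 289 → P* = 6, Q* = 295.
With the tax collected from sellers, supply shifts: Qs = (P − 6) + 289.
Solving gives Q = 291 with consumers paying 8 and sellers receiving 2 (the 6 wedge).
Per-tank burden: consumers 2, sellers 4.
Sellers take the larger share because supply is less price-elastic here (demand slope 2 vs supply slope 1).

Sellers bear the larger share: 4 per tank.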